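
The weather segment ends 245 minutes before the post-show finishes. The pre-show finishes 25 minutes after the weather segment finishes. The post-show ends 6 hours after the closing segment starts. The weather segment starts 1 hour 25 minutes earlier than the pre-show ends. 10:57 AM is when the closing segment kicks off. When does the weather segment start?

The post-show ends at 10:57 AM + 360 min = 4:57 PM.
The weather segment ends at 4:57 PM − 245 min = 12:52 PM.
The pre-show ends at 12:52 PM + 25 min = 1:17 PM.
The weather segment starts at 1:17 PM − 85 min = 11:52 AM.

11:52 AM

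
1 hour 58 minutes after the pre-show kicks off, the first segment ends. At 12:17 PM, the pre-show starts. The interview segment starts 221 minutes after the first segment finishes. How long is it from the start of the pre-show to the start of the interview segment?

339 minutes

The first segment ends at 12:17 PM + 118 min = 2:15 PM.
The interview segment starts at 2:15 PM + 221 min = 5:56 PM.
From 12:17 PM to 5:56 PM is 339 minutes.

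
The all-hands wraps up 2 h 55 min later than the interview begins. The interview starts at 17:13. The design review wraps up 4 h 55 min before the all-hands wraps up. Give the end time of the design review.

The all-hands ends at 17:13 + 175 min = 20:08.
The design review ends at 20:08 − 295 min = 15:13.

15:13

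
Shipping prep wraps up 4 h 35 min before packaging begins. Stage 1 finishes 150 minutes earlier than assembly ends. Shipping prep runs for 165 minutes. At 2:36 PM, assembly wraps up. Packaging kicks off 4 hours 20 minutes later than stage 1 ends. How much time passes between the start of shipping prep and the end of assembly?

Stage 1 ends at 2:36 PM − 150 min = 12:06 PM.
Packaging starts at 12:06 PM + 260 min = 4:26 PM.
Shipping prep ends at 4:26 PM − 275 min = 11:51 AM.
Shipping prep starts at 11:51 AM − 165 min = 9:06 AM.
From 9:06 AM to 2:36 PM is 330 minutes.

330 minutes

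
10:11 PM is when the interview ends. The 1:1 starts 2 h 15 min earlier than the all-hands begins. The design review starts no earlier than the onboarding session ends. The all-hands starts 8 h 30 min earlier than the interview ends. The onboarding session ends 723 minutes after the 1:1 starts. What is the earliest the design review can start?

The all-hands starts at 10:11 PM − 510 min = 1:41 PM.
The 1:1 starts at 1:41 PM − 135 min = 11:26 AM.
The onboarding session ends at 11:26 AM + 723 min = 11:29 PM.
The design review is bounded by the onboarding session, so the earliest it can start is 11:29 PM.

11:29 PM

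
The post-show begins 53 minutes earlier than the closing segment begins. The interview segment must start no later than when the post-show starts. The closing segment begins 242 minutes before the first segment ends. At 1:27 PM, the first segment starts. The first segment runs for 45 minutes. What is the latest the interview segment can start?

The first segment ends at 1:27 PM + 45 min = 2:12 PM.
The closing segment starts at 2:12 PM − 242 min = 10:10 AM.
The post-show starts at 10:10 AM − 53 min = 9:17 AM.
The interview segment is bounded by the post-show, so the latest it can start is 9:17 AM.

9:17 AM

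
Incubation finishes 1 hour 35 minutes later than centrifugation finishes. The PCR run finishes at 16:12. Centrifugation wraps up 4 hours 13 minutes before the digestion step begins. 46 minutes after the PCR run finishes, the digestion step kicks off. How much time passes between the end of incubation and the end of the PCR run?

1 h 52 min

The digestion step starts at 16:12 + 46 min = 16:58.
Centrifugation ends at 16:58 − 253 min = 12:45.
Incubation ends at 12:45 + 95 min = 14:20.
From 14:20 to 16:12 is 1 h 52 min.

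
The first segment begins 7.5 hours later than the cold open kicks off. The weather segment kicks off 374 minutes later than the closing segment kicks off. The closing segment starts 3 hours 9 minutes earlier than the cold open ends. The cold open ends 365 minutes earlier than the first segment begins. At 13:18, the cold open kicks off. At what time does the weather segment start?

17:48

The first segment starts at 13:18 + 450 min = 20:48.
The cold open ends at 20:48 − 365 min = 14:43.
The closing segment starts at 14:43 − 189 min = 11:34.
The weather segment starts at 11:34 + 374 min = 17:48.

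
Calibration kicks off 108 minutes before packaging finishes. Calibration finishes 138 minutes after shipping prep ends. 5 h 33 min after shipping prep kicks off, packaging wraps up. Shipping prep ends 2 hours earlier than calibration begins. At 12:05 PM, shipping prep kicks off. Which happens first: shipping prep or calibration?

Packaging ends at 12:05 PM + 333 min = 5:38 PM.
Calibration starts at 5:38 PM − 108 min = 3:50 PM.
Shipping prep starts at 12:05 PM and calibration starts at 3:50 PM, so shipping prep is first.

shipping prep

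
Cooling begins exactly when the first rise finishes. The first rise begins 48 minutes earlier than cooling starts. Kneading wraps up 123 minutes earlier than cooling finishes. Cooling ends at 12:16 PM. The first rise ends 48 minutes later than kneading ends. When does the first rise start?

10:13 AM

Kneading ends at 12:16 PM − 123 min = 10:13 AM.
The first rise ends at 10:13 AM + 48 min = 11:01 AM.
So cooling starts at 11:01 AM.
The first rise starts at 11:01 AM − 48 min = 10:13 AM.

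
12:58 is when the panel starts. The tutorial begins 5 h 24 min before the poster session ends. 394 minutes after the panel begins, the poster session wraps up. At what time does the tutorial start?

14:08

The poster session ends at 12:58 + 394 min = 19:32.
The tutorial starts at 19:32 − 324 min = 14:08.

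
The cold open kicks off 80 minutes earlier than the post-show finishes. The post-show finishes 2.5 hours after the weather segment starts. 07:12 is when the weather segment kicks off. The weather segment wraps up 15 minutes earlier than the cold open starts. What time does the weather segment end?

08:07

The post-show ends at 07:12 + 150 min = 09:42.
The cold open starts at 09:42 − 80 min = 08:22.
The weather segment ends at 08:22 − 15 min = 08:07.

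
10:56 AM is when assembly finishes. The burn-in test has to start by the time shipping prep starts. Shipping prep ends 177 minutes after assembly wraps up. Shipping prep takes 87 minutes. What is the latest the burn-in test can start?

12:26 PM

Shipping prep ends at 10:56 AM + 177 min = 1:53 PM.
Shipping prep starts at 1:53 PM − 87 min = 12:26 PM.
The burn-in test is bounded by shipping prep, so the latest it can start is 12:26 PM.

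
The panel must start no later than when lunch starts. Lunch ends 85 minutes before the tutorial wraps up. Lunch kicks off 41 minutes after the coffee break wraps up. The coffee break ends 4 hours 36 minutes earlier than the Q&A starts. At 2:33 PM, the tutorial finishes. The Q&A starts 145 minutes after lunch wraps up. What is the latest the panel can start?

Lunch ends at 2:33 PM − 85 min = 1:08 PM.
The Q&A starts at 1:08 PM + 145 min = 3:33 PM.
The coffee break ends at 3:33 PM − 276 min = 10:57 AM.
Lunch starts at 10:57 AM + 41 min = 11:38 AM.
The panel is bounded by lunch, so the latest it can start is 11:38 AM.

11:38 AM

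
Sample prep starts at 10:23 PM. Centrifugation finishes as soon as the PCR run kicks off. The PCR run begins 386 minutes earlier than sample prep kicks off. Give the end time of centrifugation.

The PCR run starts at 10:23 PM − 386 min = 3:57 PM.
So centrifugation ends at 3:57 PM.

3:57 PM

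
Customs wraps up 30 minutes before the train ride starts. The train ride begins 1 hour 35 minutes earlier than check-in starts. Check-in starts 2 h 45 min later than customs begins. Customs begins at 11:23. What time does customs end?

12:03

Check-in starts at 11:23 + 165 min = 14:08.
The train ride starts at 14:08 − 95 min = 12:33.
Customs ends at 12:33 − 30 min = 12:03.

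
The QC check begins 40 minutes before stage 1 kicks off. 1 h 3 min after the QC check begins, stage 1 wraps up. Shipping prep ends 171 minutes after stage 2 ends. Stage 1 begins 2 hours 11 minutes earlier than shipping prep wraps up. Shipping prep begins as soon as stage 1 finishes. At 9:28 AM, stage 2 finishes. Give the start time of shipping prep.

10:31 AM

Shipping prep ends at 9:28 AM + 171 min = 12:19 PM.
Stage 1 starts at 12:19 PM − 131 min = 10:08 AM.
The QC check starts at 10:08 AM − 40 min = 9:28 AM.
Stage 1 ends at 9:28 AM + 63 min = 10:31 AM.
So shipping prep starts at 10:31 AM.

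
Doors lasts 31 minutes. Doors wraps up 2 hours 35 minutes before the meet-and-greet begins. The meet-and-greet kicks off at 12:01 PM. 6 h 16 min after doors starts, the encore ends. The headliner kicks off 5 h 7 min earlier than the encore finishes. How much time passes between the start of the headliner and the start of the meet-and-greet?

1 hour 57 minutes

Doors ends at 12:01 PM − 155 min = 9:26 AM.
Doors starts at 9:26 AM − 31 min = 8:55 AM.
The encore ends at 8:55 AM + 376 min = 3:11 PM.
The headliner starts at 3:11 PM − 307 min = 10:04 AM.
From 10:04 AM to 12:01 PM is 1 hour 57 minutes.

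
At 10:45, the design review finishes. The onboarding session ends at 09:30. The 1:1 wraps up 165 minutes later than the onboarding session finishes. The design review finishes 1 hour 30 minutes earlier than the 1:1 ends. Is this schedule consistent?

The 1:1 ends at 09:30 + 165 min = 12:15.
The design review ends at 12:15 − 90 min = 10:45.
That matches the stated 10:45, so the schedule is consistent.

Yes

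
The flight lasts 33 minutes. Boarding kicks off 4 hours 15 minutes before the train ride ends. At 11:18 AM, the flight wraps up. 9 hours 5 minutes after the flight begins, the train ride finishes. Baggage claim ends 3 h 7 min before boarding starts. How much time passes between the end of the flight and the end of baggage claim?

The flight starts at 11:18 AM − 33 min = 10:45 AM.
The train ride ends at 10:45 AM + 545 min = 7:50 PM.
Boarding starts at 7:50 PM − 255 min = 3:35 PM.
Baggage claim ends at 3:35 PM − 187 min = 12:28 PM.
From 11:18 AM to 12:28 PM is 70 minutes.

70 minutes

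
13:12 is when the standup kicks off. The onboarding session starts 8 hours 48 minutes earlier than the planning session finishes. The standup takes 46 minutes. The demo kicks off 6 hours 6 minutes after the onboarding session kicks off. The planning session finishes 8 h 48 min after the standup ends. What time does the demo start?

The standup ends at 13:12 + 46 min = 13:58.
The planning session ends at 13:58 + 528 min = 22:46.
The onboarding session starts at 22:46 − 528 min = 13:58.
The demo starts at 13:58 + 366 min = 20:04.

20:04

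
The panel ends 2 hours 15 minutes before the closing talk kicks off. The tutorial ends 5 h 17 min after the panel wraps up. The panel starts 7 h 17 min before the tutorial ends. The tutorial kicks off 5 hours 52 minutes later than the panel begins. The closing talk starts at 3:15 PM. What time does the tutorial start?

4:52 PM

The panel ends at 3:15 PM − 135 min = 1:00 PM.
The tutorial ends at 1:00 PM + 317 min = 6:17 PM.
The panel starts at 6:17 PM − 437 min = 11:00 AM.
The tutorial starts at 11:00 AM + 352 min = 4:52 PM.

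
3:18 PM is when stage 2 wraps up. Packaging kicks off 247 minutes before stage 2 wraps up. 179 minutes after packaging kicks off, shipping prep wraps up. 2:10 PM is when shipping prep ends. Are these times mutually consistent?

Packaging starts at 3:18 PM − 247 min = 11:11 AM.
Shipping prep ends at 11:11 AM + 179 min = 2:10 PM.
That matches the stated 2:10 PM, so the schedule is consistent.

Yes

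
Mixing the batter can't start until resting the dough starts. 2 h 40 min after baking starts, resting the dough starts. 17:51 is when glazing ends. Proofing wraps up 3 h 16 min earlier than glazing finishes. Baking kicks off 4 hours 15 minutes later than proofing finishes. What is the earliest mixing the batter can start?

Proofing ends at 17:51 − 196 min = 14:35.
Baking starts at 14:35 + 255 min = 18:50.
Resting the dough starts at 18:50 + 160 min = 21:30.
Mixing the batter is bounded by resting the dough, so the earliest it can start is 21:30.

21:30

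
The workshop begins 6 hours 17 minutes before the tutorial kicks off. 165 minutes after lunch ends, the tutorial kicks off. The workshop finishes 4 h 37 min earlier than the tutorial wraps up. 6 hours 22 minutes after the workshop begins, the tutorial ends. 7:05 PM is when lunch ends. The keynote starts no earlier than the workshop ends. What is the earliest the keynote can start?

The tutorial starts at 7:05 PM + 165 min = 9:50 PM.
The workshop starts at 9:50 PM − 377 min = 3:33 PM.
The tutorial ends at 3:33 PM + 382 min = 9:55 PM.
The workshop ends at 9:55 PM − 277 min = 5:18 PM.
The keynote is bounded by the workshop, so the earliest it can start is 5:18 PM.

5:18 PM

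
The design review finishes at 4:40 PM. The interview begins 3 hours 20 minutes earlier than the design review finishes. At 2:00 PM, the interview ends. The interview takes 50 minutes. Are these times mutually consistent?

The interview starts at 4:40 PM − 200 min = 1:20 PM.
The interview ends at 1:20 PM + 50 min = 2:10 PM.
But the interview is also said to end at 2:00 PM — a 10-minute conflict.

No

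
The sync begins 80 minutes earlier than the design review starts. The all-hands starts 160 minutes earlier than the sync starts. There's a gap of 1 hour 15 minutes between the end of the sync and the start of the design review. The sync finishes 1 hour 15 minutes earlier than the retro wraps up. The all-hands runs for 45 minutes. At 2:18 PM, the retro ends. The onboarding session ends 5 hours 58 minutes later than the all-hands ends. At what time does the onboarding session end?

5:01 PM

The sync ends at 2:18 PM − 75 min = 1:03 PM.
The design review starts at 1:03 PM + 75 min = 2:18 PM.
The sync starts at 2:18 PM − 80 min = 12:58 PM.
The all-hands starts at 12:58 PM − 160 min = 10:18 AM.
The all-hands ends at 10:18 AM + 45 min = 11:03 AM.
The onboarding session ends at 11:03 AM + 358 min = 5:01 PM.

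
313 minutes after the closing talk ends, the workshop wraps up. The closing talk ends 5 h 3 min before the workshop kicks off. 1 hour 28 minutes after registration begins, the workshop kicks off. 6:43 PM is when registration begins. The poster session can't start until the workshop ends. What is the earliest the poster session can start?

The workshop starts at 6:43 PM + 88 min = 8:11 PM.
The closing talk ends at 8:11 PM − 303 min = 3:08 PM.
The workshop ends at 3:08 PM + 313 min = 8:21 PM.
The poster session is bounded by the workshop, so the earliest it can start is 8:21 PM.

8:21 PM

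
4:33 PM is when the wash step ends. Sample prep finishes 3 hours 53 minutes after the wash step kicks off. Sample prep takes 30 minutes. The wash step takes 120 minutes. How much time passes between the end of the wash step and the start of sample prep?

The wash step starts at 4:33 PM − 120 min = 2:33 PM.
Sample prep ends at 2:33 PM + 233 min = 6:26 PM.
Sample prep starts at 6:26 PM − 30 min = 5:56 PM.
From 4:33 PM to 5:56 PM is 1 h 23 min.

1 h 23 min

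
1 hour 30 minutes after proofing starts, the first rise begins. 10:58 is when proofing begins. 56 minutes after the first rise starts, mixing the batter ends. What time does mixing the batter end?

13:24

The first rise starts at 10:58 + 90 min = 12:28.
Mixing the batter ends at 12:28 + 56 min = 13:24.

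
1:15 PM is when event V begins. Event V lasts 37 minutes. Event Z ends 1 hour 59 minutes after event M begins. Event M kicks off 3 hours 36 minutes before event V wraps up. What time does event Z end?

Event V ends at 1:15 PM + 37 min = 1:52 PM.
Event M starts at 1:52 PM − 216 min = 10:16 AM.
Event Z ends at 10:16 AM + 119 min = 12:15 PM.

12:15 PM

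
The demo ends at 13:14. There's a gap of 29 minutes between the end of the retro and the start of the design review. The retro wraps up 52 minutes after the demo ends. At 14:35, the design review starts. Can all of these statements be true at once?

Yes

The retro ends at 13:14 + 52 min = 14:06.
The design review starts at 14:06 + 29 min = 14:35.
That matches the stated 14:35, so the schedule is consistent.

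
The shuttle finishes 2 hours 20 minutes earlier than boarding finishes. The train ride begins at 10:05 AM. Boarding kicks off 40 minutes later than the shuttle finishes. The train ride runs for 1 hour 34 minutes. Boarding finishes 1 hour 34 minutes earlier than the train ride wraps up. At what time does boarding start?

8:25 AM

The train ride ends at 10:05 AM + 94 min = 11:39 AM.
Boarding ends at 11:39 AM − 94 min = 10:05 AM.
The shuttle ends at 10:05 AM − 140 min = 7:45 AM.
Boarding starts at 7:45 AM + 40 min = 8:25 AM.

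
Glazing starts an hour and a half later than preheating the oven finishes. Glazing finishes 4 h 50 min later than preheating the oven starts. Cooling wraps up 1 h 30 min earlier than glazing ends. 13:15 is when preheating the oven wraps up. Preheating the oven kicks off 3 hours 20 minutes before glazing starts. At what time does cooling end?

14:45

Glazing starts at 13:15 + 90 min = 14:45.
Preheating the oven starts at 14:45 − 200 min = 11:25.
Glazing ends at 11:25 + 290 min = 16:15.
Cooling ends at 16:15 − 90 min = 14:45.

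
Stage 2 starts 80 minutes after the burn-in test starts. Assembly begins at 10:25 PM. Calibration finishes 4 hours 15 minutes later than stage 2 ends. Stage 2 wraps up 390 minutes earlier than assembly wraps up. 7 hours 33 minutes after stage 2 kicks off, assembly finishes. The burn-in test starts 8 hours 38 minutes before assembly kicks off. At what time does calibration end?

The burn-in test starts at 10:25 PM − 518 min = 1:47 PM.
Stage 2 starts at 1:47 PM + 80 min = 3:07 PM.
Assembly ends at 3:07 PM + 453 min = 10:40 PM.
Stage 2 ends at 10:40 PM − 390 min = 4:10 PM.
Calibration ends at 4:10 PM + 255 min = 8:25 PM.

8:25 PM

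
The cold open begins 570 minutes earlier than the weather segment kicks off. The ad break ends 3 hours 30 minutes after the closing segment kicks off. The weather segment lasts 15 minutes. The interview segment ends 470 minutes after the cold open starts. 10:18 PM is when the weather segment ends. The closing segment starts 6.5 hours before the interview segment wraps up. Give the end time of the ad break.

The weather segment starts at 10:18 PM − 15 min = 10:03 PM.
The cold open starts at 10:03 PM − 570 min = 12:33 PM.
The interview segment ends at 12:33 PM + 470 min = 8:23 PM.
The closing segment starts at 8:23 PM − 390 min = 1:53 PM.
The ad break ends at 1:53 PM + 210 min = 5:23 PM.

5:23 PM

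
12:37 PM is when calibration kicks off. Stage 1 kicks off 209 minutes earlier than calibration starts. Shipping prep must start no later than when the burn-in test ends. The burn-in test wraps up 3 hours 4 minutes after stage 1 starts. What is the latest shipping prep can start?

Stage 1 starts at 12:37 PM − 209 min = 9:08 AM.
The burn-in test ends at 9:08 AM + 184 min = 12:12 PM.
Shipping prep is bounded by the burn-in test, so the latest it can start is 12:12 PM.

12:12 PM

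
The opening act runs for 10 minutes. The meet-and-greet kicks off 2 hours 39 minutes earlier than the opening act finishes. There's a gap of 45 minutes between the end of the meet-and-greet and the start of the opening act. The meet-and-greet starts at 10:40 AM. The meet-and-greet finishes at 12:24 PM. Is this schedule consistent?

Yes

The opening act starts at 12:24 PM + 45 min = 1:09 PM.
The opening act ends at 1:09 PM + 10 min = 1:19 PM.
The meet-and-greet starts at 1:19 PM − 159 min = 10:40 AM.
That matches the stated 10:40 AM, so the schedule is consistent.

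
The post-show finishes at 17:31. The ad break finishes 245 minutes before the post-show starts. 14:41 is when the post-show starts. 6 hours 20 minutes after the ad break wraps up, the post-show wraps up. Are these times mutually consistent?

No

The ad break ends at 14:41 − 245 min = 10:36.
The post-show ends at 10:36 + 380 min = 16:56.
But the post-show is also said to end at 17:31 — a 35-minute conflict.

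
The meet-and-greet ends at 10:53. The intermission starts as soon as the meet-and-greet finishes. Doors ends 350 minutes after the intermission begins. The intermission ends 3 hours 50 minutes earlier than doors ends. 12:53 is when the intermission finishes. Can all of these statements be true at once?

The intermission starts at 10:53.
Doors ends at 10:53 + 350 min = 16:43.
The intermission ends at 16:43 − 230 min = 12:53.
That matches the stated 12:53, so the schedule is consistent.

Yes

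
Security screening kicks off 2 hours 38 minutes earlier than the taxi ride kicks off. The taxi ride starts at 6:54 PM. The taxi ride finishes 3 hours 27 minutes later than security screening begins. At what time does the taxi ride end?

Security screening starts at 6:54 PM − 158 min = 4:16 PM.
The taxi ride ends at 4:16 PM + 207 min = 7:43 PM.

7:43 PM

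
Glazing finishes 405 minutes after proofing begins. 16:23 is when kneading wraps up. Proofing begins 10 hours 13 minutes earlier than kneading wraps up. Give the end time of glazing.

Proofing starts at 16:23 − 613 min = 06:10.
Glazing ends at 06:10 + 405 min = 12:55.

12:55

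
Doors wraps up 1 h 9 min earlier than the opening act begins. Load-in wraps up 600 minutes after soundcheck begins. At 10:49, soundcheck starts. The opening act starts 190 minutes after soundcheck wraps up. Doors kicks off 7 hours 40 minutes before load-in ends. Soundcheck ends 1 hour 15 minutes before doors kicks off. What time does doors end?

Load-in ends at 10:49 + 600 min = 20:49.
Doors starts at 20:49 − 460 min = 13:09.
Soundcheck ends at 13:09 − 75 min = 11:54.
The opening act starts at 11:54 + 190 min = 15:04.
Doors ends at 15:04 − 69 min = 13:55.

13:55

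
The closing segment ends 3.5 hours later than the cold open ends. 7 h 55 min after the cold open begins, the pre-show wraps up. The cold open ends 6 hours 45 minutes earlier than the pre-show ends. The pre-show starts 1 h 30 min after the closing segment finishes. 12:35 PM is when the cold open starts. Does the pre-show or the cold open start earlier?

the cold open

The pre-show ends at 12:35 PM + 475 min = 8:30 PM.
The cold open ends at 8:30 PM − 405 min = 1:45 PM.
The closing segment ends at 1:45 PM + 210 min = 5:15 PM.
The pre-show starts at 5:15 PM + 90 min = 6:45 PM.
The pre-show starts at 6:45 PM and the cold open starts at 12:35 PM, so the cold open is first.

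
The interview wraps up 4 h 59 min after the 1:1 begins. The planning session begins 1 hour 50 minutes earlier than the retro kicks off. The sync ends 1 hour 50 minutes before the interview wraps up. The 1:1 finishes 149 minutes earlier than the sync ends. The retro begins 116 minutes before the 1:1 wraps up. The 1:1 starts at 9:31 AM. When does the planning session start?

The interview ends at 9:31 AM + 299 min = 2:30 PM.
The sync ends at 2:30 PM − 110 min = 12:40 PM.
The 1:1 ends at 12:40 PM − 149 min = 10:11 AM.
The retro starts at 10:11 AM − 116 min = 8:15 AM.
The planning session starts at 8:15 AM − 110 min = 6:25 AM.

6:25 AM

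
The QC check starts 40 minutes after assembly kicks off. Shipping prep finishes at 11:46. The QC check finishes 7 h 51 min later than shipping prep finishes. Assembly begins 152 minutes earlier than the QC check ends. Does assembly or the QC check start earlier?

The QC check ends at 11:46 + 471 min = 19:37.
Assembly starts at 19:37 − 152 min = 17:05.
The QC check starts at 17:05 + 40 min = 17:45.
Assembly starts at 17:05 and the QC check starts at 17:45, so assembly is first.

assembly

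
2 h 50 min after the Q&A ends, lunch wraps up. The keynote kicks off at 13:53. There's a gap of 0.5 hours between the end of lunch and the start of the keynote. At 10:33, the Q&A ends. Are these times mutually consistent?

Yes

Lunch ends at 10:33 + 170 min = 13:23.
The keynote starts at 13:23 + 30 min = 13:53.
That matches the stated 13:53, so the schedule is consistent.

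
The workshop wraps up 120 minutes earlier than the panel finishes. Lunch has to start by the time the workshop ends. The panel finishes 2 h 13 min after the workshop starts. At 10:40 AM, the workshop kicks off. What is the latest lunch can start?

The panel ends at 10:40 AM + 133 min = 12:53 PM.
The workshop ends at 12:53 PM − 120 min = 10:53 AM.
Lunch is bounded by the workshop, so the latest it can start is 10:53 AM.

10:53 AM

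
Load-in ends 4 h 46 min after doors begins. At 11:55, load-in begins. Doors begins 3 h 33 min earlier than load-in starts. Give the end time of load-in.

Doors starts at 11:55 − 213 min = 08:22.
Load-in ends at 08:22 + 286 min = 13:08.

13:08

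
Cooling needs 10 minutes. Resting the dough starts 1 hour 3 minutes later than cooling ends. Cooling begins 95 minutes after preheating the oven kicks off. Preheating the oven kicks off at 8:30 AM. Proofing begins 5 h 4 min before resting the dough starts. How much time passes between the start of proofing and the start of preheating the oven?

Cooling starts at 8:30 AM + 95 min = 10:05 AM.
Cooling ends at 10:05 AM + 10 min = 10:15 AM.
Resting the dough starts at 10:15 AM + 63 min = 11:18 AM.
Proofing starts at 11:18 AM − 304 min = 6:14 AM.
From 6:14 AM to 8:30 AM is 136 minutes.

136 minutes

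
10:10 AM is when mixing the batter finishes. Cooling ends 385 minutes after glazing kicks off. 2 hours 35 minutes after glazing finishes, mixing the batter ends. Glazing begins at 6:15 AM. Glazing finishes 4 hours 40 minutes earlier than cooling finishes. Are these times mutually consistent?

Cooling ends at 6:15 AM + 385 min = 12:40 PM.
Glazing ends at 12:40 PM − 280 min = 8:00 AM.
Mixing the batter ends at 8:00 AM + 155 min = 10:35 AM.
But mixing the batter is also said to end at 10:10 AM — a 25-minute conflict.

No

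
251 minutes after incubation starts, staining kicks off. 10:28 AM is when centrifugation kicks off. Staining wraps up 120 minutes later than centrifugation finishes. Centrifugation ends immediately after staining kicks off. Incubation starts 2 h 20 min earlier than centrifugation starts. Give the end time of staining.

Incubation starts at 10:28 AM − 140 min = 8:08 AM.
Staining starts at 8:08 AM + 251 min = 12:19 PM.
So centrifugation ends at 12:19 PM.
Staining ends at 12:19 PM + 120 min = 2:19 PM.

2:19 PM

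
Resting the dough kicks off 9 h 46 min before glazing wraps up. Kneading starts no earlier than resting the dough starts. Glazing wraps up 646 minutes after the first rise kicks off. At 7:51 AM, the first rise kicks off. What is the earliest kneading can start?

Glazing ends at 7:51 AM + 646 min = 6:37 PM.
Resting the dough starts at 6:37 PM − 586 min = 8:51 AM.
Kneading is bounded by resting the dough, so the earliest it can start is 8:51 AM.

8:51 AM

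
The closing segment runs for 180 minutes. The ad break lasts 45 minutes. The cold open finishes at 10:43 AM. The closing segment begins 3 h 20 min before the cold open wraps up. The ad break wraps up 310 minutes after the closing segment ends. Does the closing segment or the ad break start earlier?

The closing segment starts at 10:43 AM − 200 min = 7:23 AM.
The closing segment ends at 7:23 AM + 180 min = 10:23 AM.
The ad break ends at 10:23 AM + 310 min = 3:33 PM.
The ad break starts at 3:33 PM − 45 min = 2:48 PM.
The closing segment starts at 7:23 AM and the ad break starts at 2:48 PM, so the closing segment is first.

the closing segment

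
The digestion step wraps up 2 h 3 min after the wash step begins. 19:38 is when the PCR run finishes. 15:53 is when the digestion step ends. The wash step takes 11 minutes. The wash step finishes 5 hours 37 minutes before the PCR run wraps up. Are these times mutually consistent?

Yes

The wash step ends at 19:38 − 337 min = 14:01.
The wash step starts at 14:01 − 11 min = 13:50.
The digestion step ends at 13:50 + 123 min = 15:53.
That matches the stated 15:53, so the schedule is consistent.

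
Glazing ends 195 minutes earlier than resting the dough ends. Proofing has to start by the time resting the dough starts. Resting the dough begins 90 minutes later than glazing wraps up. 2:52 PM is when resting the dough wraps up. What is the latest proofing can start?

1:07 PM

Glazing ends at 2:52 PM − 195 min = 11:37 AM.
Resting the dough starts at 11:37 AM + 90 min = 1:07 PM.
Proofing is bounded by resting the dough, so the latest it can start is 1:07 PM.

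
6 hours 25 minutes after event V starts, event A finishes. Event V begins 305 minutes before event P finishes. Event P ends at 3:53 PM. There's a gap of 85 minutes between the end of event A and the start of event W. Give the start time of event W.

Event V starts at 3:53 PM − 305 min = 10:48 AM.
Event A ends at 10:48 AM + 385 min = 5:13 PM.
Event W starts at 5:13 PM + 85 min = 6:38 PM.

6:38 PM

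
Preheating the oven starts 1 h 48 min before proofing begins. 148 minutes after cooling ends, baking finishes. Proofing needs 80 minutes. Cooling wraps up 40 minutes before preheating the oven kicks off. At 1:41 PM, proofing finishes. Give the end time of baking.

Proofing starts at 1:41 PM − 80 min = 12:21 PM.
Preheating the oven starts at 12:21 PM − 108 min = 10:33 AM.
Cooling ends at 10:33 AM − 40 min = 9:53 AM.
Baking ends at 9:53 AM + 148 min = 12:21 PM.

12:21 PM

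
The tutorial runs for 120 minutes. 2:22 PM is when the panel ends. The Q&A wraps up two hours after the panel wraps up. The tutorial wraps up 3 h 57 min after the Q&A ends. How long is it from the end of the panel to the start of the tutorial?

The Q&A ends at 2:22 PM + 120 min = 4:22 PM.
The tutorial ends at 4:22 PM + 237 min = 8:19 PM.
The tutorial starts at 8:19 PM − 120 min = 6:19 PM.
From 2:22 PM to 6:19 PM is 3 hours 57 minutes.

3 hours 57 minutes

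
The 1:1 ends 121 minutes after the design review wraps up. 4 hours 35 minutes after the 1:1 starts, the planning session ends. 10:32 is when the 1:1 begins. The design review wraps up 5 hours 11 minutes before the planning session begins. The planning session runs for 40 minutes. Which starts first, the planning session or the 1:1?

the 1:1

The planning session ends at 10:32 + 275 min = 15:07.
The planning session starts at 15:07 − 40 min = 14:27.
The planning session starts at 14:27 and the 1:1 starts at 10:32, so the 1:1 is first.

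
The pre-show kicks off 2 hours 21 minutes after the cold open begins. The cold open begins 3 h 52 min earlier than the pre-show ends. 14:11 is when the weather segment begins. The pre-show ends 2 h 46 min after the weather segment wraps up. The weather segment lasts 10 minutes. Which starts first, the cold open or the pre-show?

the cold open

The weather segment ends at 14:11 + 10 min = 14:21.
The pre-show ends at 14:21 + 166 min = 17:07.
The cold open starts at 17:07 − 232 min = 13:15.
The pre-show starts at 13:15 + 141 min = 15:36.
The cold open starts at 13:15 and the pre-show starts at 15:36, so the cold open is first.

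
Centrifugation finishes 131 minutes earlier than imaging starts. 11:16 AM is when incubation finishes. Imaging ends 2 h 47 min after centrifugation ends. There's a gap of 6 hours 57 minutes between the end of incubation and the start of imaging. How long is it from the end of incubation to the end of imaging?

7 h 33 min

Imaging starts at 11:16 AM + 417 min = 6:13 PM.
Centrifugation ends at 6:13 PM − 131 min = 4:02 PM.
Imaging ends at 4:02 PM + 167 min = 6:49 PM.
From 11:16 AM to 6:49 PM is 7 h 33 min.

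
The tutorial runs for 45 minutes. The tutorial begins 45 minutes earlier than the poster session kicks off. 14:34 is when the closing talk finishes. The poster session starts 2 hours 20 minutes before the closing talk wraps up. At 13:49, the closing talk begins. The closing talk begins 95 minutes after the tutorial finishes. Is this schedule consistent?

Yes

The poster session starts at 14:34 − 140 min = 12:14.
The tutorial starts at 12:14 − 45 min = 11:29.
The tutorial ends at 11:29 + 45 min = 12:14.
The closing talk starts at 12:14 + 95 min = 13:49.
That matches the stated 13:49, so the schedule is consistent.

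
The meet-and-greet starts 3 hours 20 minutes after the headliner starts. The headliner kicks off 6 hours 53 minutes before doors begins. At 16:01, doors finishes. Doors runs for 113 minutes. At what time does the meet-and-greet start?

Doors starts at 16:01 − 113 min = 14:08.
The headliner starts at 14:08 − 413 min = 07:15.
The meet-and-greet starts at 07:15 + 200 min = 10:35.

10:35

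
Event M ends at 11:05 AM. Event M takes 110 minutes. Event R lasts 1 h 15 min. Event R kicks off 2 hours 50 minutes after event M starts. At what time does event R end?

1:20 PM

Event M starts at 11:05 AM − 110 min = 9:15 AM.
Event R starts at 9:15 AM + 170 min = 12:05 PM.
Event R ends at 12:05 PM + 75 min = 1:20 PM.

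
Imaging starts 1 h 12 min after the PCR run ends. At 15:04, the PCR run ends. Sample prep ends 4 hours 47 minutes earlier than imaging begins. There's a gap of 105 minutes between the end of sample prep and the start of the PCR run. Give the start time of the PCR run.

13:14

Imaging starts at 15:04 + 72 min = 16:16.
Sample prep ends at 16:16 − 287 min = 11:29.
The PCR run starts at 11:29 + 105 min = 13:14.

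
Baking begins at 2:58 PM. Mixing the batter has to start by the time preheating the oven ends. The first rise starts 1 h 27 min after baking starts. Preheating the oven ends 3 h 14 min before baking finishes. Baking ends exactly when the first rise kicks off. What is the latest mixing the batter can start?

The first rise starts at 2:58 PM + 87 min = 4:25 PM.
So baking ends at 4:25 PM.
Preheating the oven ends at 4:25 PM − 194 min = 1:11 PM.
Mixing the batter is bounded by preheating the oven, so the latest it can start is 1:11 PM.

1:11 PM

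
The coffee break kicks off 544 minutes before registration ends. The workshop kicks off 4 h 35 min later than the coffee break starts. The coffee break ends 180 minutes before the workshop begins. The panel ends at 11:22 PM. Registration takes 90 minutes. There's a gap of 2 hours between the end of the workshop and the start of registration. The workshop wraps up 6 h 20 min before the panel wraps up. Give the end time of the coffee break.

1:03 PM

The workshop ends at 11:22 PM − 380 min = 5:02 PM.
Registration starts at 5:02 PM + 120 min = 7:02 PM.
Registration ends at 7:02 PM + 90 min = 8:32 PM.
The coffee break starts at 8:32 PM − 544 min = 11:28 AM.
The workshop starts at 11:28 AM + 275 min = 4:03 PM.
The coffee break ends at 4:03 PM − 180 min = 1:03 PM.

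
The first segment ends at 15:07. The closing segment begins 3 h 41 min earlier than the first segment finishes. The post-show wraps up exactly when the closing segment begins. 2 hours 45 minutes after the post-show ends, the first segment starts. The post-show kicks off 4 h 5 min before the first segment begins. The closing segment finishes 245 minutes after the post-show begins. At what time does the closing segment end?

14:11

The closing segment starts at 15:07 − 221 min = 11:26.
So the post-show ends at 11:26.
The first segment starts at 11:26 + 165 min = 14:11.
The post-show starts at 14:11 − 245 min = 10:06.
The closing segment ends at 10:06 + 245 min = 14:11.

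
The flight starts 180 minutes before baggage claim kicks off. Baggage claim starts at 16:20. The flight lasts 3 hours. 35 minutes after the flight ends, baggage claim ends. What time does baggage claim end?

16:55

The flight starts at 16:20 − 180 min = 13:20.
The flight ends at 13:20 + 180 min = 16:20.
Baggage claim ends at 16:20 + 35 min = 16:55.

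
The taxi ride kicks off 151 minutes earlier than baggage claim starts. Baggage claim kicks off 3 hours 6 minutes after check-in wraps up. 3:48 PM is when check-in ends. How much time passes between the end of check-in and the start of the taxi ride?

Baggage claim starts at 3:48 PM + 186 min = 6:54 PM.
The taxi ride starts at 6:54 PM − 151 min = 4:23 PM.
From 3:48 PM to 4:23 PM is 35 minutes.

35 minutes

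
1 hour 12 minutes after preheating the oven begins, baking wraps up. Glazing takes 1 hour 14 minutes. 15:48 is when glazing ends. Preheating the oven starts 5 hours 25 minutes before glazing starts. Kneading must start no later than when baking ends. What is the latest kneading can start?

10:21

Glazing starts at 15:48 − 74 min = 14:34.
Preheating the oven starts at 14:34 − 325 min = 09:09.
Baking ends at 09:09 + 72 min = 10:21.
Kneading is bounded by baking, so the latest it can start is 10:21.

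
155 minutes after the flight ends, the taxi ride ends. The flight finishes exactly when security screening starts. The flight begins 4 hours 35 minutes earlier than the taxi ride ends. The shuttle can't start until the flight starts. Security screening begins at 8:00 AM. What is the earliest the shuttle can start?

6:00 AM

The flight ends at 8:00 AM.
The taxi ride ends at 8:00 AM + 155 min = 10:35 AM.
The flight starts at 10:35 AM − 275 min = 6:00 AM.
The shuttle is bounded by the flight, so the earliest it can start is 6:00 AM.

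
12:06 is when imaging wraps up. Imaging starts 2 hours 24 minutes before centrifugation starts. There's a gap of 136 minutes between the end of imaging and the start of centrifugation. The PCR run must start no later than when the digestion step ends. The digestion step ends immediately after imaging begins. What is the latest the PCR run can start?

11:58

Centrifugation starts at 12:06 + 136 min = 14:22.
Imaging starts at 14:22 − 144 min = 11:58.
So the digestion step ends at 11:58.
The PCR run is bounded by the digestion step, so the latest it can start is 11:58.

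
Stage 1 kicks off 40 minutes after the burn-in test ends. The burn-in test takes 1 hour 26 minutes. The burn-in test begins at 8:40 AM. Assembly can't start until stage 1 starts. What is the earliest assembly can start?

10:46 AM

The burn-in test ends at 8:40 AM + 86 min = 10:06 AM.
Stage 1 starts at 10:06 AM + 40 min = 10:46 AM.
Assembly is bounded by stage 1, so the earliest it can start is 10:46 AM.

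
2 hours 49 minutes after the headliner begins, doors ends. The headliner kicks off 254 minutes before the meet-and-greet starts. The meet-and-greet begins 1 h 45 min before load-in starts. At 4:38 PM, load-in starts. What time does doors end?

The meet-and-greet starts at 4:38 PM − 105 min = 2:53 PM.
The headliner starts at 2:53 PM − 254 min = 10:39 AM.
Doors ends at 10:39 AM + 169 min = 1:28 PM.

1:28 PM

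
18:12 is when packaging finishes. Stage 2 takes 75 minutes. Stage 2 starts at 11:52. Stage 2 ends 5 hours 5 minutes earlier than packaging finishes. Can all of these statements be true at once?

Stage 2 ends at 18:12 − 305 min = 13:07.
Stage 2 starts at 13:07 − 75 min = 11:52.
That matches the stated 11:52, so the schedule is consistent.

Yes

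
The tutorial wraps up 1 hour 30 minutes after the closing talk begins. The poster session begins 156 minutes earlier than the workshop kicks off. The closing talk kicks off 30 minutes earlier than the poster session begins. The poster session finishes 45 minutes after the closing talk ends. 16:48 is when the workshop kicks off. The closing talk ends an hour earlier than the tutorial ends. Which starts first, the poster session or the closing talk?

the closing talk

The poster session starts at 16:48 − 156 min = 14:12.
The closing talk starts at 14:12 − 30 min = 13:42.
The poster session starts at 14:12 and the closing talk starts at 13:42, so the closing talk is first.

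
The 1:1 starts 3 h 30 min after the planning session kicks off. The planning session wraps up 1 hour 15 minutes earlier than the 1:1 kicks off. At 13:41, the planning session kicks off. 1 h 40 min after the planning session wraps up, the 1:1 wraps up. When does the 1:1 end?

The 1:1 starts at 13:41 + 210 min = 17:11.
The planning session ends at 17:11 − 75 min = 15:56.
The 1:1 ends at 15:56 + 100 min = 17:36.

17:36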